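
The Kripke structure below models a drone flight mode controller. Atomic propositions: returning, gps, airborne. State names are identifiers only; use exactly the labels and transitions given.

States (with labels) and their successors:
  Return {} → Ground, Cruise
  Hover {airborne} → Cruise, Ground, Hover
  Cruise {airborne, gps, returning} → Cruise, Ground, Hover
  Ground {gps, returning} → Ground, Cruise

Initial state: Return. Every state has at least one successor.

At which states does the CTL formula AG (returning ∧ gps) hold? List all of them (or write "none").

none

States satisfying returning ∧ gps: {Cruise, Ground}.
States satisfying AG (returning ∧ gps): ∅.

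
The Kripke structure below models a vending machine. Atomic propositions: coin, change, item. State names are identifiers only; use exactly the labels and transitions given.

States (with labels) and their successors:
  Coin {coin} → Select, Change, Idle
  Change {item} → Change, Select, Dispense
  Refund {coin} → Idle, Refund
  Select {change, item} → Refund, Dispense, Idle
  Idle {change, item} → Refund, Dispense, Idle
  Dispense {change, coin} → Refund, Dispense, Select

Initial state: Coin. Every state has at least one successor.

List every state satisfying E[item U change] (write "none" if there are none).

{Change, Select, Idle, Dispense}

States satisfying item: {Change, Select, Idle}.
States satisfying change: {Select, Idle, Dispense}.
States satisfying E[item U change]: {Change, Select, Idle, Dispense}.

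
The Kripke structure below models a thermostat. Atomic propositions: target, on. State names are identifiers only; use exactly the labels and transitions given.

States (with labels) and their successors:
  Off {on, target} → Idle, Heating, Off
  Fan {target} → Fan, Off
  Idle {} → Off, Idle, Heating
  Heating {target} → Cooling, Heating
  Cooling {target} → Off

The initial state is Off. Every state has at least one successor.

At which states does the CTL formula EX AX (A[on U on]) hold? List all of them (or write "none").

{Heating}

States satisfying AX (A[on U on]): {Cooling}.
States satisfying EX AX (A[on U on]): {Heating}.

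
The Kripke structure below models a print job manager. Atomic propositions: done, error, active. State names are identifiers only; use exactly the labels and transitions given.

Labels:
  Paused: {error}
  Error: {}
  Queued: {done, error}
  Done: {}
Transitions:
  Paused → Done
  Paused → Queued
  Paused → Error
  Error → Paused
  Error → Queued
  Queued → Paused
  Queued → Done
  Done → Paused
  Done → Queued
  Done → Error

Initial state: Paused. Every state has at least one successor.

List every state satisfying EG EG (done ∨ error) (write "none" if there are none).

States satisfying EG (done ∨ error): {Paused, Queued}.
States satisfying EG EG (done ∨ error): {Paused, Queued}.

{Paused, Queued}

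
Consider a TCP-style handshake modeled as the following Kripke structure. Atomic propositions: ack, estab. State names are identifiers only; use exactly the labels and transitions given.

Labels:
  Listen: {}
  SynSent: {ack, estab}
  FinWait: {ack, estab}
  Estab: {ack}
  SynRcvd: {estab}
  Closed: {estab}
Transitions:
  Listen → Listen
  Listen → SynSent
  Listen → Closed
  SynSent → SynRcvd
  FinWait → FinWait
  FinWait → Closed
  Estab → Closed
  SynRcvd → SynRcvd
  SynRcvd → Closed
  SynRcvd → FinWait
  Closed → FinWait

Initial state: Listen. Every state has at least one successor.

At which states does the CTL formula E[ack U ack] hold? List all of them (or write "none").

{SynSent, FinWait, Estab}

States satisfying ack: {SynSent, FinWait, Estab}.
States satisfying E[ack U ack]: {SynSent, FinWait, Estab}.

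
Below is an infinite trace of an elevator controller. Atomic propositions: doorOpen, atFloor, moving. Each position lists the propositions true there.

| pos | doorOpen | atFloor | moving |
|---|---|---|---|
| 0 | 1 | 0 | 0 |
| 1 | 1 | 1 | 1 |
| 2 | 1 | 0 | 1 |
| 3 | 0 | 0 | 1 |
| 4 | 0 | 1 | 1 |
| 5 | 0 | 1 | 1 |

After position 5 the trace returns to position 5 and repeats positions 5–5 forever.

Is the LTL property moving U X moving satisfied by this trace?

Holds

Walking from position 0: X moving first holds at position 0, and moving holds at every earlier position along the way, so moving U X moving holds.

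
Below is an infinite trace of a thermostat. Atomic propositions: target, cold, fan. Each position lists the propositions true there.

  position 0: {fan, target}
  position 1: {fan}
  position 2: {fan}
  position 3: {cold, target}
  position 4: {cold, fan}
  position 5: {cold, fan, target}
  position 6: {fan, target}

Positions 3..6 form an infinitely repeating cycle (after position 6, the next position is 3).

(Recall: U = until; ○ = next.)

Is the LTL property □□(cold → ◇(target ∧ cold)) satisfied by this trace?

Yes

□(cold → ◇(target ∧ cold)) holds at every position 0..6, and those are all positions ever visited, so □□(cold → ◇(target ∧ cold)) holds.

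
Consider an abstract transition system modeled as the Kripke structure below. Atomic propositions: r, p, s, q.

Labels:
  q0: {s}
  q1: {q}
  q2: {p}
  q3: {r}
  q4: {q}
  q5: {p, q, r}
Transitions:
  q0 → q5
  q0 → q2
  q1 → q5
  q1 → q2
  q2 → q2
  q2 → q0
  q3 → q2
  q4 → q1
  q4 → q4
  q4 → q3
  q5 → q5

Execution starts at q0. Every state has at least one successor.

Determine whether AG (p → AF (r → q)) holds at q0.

Yes

States satisfying p → AF (r → q): {q0, q1, q2, q3, q4, q5}.
States satisfying AG (p → AF (r → q)): {q0, q1, q2, q3, q4, q5}.
Every state reachable from q0 satisfies p → AF (r → q).
q0 ∈ Sat(AG (p → AF (r → q))).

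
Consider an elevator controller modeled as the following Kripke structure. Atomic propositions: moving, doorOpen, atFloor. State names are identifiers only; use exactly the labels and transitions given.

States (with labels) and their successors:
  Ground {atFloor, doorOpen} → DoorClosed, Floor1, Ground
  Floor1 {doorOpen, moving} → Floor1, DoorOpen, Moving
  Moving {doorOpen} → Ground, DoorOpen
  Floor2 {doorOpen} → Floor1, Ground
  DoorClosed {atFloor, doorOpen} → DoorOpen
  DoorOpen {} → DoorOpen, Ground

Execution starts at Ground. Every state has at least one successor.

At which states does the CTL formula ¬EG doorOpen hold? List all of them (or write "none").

{DoorClosed, DoorOpen}

States satisfying doorOpen: {Ground, Floor1, Moving, Floor2, DoorClosed}.
States satisfying EG doorOpen: {Ground, Floor1, Moving, Floor2}.
States satisfying ¬EG doorOpen: {DoorClosed, DoorOpen}.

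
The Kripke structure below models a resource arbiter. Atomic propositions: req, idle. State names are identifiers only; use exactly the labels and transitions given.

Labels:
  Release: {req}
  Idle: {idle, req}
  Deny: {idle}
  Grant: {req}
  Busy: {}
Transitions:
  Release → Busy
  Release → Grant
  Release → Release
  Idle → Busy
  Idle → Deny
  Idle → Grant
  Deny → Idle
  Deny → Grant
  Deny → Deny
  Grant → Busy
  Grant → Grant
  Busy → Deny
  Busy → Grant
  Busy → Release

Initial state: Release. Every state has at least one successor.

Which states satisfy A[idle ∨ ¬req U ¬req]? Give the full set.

{Deny, Busy}

States satisfying idle ∨ ¬req: {Idle, Deny, Busy}.
States satisfying ¬req: {Deny, Busy}.
States satisfying A[idle ∨ ¬req U ¬req]: {Deny, Busy}.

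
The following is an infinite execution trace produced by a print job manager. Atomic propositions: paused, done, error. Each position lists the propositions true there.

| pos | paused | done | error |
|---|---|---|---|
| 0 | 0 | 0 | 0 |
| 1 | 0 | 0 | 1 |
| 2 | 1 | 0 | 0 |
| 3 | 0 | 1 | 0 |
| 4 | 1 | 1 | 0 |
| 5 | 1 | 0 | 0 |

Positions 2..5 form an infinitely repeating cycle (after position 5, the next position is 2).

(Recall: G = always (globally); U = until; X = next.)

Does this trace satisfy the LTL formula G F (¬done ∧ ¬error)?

Holds

F (¬done ∧ ¬error) holds at every position 0..5, and those are all positions ever visited, so G F (¬done ∧ ¬error) holds.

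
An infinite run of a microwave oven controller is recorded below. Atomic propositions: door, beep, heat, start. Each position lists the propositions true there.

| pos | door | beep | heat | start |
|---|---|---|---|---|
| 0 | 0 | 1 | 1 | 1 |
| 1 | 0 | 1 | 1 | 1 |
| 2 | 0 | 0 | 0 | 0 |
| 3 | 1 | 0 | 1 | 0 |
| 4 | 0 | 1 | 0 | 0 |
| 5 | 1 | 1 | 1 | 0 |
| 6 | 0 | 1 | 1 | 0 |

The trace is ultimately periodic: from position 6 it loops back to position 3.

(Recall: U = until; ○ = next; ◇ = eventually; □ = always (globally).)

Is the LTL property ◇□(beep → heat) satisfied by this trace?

□(beep → heat) is false at every position 0..6, so it never becomes true and ◇□(beep → heat) fails.

Violated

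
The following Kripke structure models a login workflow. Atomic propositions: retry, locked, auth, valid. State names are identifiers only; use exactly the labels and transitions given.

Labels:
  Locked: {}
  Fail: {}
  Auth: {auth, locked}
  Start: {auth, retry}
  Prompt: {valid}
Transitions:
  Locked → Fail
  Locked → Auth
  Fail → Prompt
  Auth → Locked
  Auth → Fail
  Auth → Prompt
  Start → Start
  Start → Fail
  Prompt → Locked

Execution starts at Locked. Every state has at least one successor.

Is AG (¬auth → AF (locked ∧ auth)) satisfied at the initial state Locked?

States satisfying ¬auth → AF (locked ∧ auth): {Auth, Start}.
States satisfying AG (¬auth → AF (locked ∧ auth)): ∅.
Fail is reachable from Locked and violates ¬auth → AF (locked ∧ auth), so AG fails at Locked.
Locked ∉ Sat(AG (¬auth → AF (locked ∧ auth))).

No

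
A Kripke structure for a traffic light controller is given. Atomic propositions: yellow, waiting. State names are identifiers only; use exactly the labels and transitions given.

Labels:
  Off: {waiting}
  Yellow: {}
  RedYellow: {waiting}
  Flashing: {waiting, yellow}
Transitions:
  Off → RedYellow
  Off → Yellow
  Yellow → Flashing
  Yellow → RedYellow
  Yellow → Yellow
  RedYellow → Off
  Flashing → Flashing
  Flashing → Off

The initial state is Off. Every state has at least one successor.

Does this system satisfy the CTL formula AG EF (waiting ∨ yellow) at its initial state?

States satisfying EF (waiting ∨ yellow): {Off, Yellow, RedYellow, Flashing}.
States satisfying AG EF (waiting ∨ yellow): {Off, Yellow, RedYellow, Flashing}.
Every state reachable from Off satisfies EF (waiting ∨ yellow).
Off ∈ Sat(AG EF (waiting ∨ yellow)).

Satisfied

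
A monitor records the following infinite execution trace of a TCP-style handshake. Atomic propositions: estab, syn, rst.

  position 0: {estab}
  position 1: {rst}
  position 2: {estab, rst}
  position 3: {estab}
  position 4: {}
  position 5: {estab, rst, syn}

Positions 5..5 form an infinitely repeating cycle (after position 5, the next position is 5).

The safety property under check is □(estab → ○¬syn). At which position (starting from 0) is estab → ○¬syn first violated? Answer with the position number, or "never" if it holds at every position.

5

Check estab → ○¬syn at each position in order: 0 ✓, 1 ✓, 2 ✓, 3 ✓, 4 ✓.
At position 5 the labels are {estab, rst, syn} and the next position 5 has {estab, rst, syn}, so estab → ○¬syn is false there. This is the first violation.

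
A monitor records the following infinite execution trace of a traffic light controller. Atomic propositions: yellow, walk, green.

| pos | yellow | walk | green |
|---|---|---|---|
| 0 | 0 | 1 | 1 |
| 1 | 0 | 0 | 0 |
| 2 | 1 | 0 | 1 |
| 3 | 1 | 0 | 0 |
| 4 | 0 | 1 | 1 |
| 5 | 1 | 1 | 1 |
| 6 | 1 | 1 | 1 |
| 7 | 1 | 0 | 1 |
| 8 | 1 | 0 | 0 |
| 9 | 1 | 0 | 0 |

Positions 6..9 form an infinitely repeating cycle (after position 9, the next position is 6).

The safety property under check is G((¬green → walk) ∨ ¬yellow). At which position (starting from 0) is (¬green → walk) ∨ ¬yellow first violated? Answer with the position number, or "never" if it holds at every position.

Check (¬green → walk) ∨ ¬yellow at each position in order: 0 ✓, 1 ✓, 2 ✓.
At position 3 the labels are {yellow}, so (¬green → walk) ∨ ¬yellow is false there. This is the first violation.

3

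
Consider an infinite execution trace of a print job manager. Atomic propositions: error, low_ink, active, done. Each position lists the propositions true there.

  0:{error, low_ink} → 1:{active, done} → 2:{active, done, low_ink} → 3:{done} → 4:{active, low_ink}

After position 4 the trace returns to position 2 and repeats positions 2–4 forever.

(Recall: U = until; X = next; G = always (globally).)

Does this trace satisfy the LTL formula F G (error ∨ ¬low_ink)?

Does not hold

G (error ∨ ¬low_ink) is false at every position 0..4, so it never becomes true and F G (error ∨ ¬low_ink) fails.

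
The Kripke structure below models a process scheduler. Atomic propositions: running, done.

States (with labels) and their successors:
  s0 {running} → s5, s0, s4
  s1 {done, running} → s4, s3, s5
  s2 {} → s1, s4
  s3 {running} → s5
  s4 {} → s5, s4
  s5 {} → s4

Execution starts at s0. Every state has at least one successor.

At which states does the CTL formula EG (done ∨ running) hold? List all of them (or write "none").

{s0}

States satisfying done ∨ running: {s0, s1, s3}.
States satisfying EG (done ∨ running): {s0}.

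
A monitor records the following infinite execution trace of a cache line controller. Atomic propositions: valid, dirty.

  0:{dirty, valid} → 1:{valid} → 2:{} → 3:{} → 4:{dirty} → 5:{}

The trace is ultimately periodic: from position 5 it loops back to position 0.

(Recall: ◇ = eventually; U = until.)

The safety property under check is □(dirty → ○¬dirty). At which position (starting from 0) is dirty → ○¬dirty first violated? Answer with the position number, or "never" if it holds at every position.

never

dirty → ○¬dirty holds at every position 0..5, and those are all the positions the trace ever visits, so the invariant □(dirty → ○¬dirty) is never violated.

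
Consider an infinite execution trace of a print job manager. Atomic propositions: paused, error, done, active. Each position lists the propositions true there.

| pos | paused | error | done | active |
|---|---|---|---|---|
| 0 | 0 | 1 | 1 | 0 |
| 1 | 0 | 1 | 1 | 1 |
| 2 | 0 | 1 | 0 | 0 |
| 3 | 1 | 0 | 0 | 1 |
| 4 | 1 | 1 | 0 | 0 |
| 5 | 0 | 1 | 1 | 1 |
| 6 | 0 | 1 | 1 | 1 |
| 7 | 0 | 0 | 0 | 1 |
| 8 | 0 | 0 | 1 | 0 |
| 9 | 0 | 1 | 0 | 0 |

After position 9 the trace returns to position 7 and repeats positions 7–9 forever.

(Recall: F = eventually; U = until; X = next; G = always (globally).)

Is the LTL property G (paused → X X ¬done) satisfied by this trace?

Does not hold

paused → X X ¬done must hold at every position from 0 onward. It fails at position 3, so G (paused → X X ¬done) is false.
Positions where paused holds: 3, 4.
Check X X ¬done at each: 3→fails, 4→fails.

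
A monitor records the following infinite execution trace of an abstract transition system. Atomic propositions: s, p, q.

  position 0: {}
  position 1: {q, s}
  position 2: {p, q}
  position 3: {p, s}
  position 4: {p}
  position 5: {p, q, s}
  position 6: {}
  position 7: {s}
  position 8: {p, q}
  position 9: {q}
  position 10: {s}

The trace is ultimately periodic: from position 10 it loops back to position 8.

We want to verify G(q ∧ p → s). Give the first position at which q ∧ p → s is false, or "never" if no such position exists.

Check q ∧ p → s at each position in order: 0 ✓, 1 ✓.
At position 2 the labels are {p, q}, so q ∧ p → s is false there. This is the first violation.

2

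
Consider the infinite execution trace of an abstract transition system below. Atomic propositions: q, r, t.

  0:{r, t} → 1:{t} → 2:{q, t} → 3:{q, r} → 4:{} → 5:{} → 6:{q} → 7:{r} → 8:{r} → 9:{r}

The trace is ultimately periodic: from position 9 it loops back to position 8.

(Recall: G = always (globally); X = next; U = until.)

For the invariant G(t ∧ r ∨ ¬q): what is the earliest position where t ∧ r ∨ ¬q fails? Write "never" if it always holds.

2

Check t ∧ r ∨ ¬q at each position in order: 0 ✓, 1 ✓.
At position 2 the labels are {q, t}, so t ∧ r ∨ ¬q is false there. This is the first violation.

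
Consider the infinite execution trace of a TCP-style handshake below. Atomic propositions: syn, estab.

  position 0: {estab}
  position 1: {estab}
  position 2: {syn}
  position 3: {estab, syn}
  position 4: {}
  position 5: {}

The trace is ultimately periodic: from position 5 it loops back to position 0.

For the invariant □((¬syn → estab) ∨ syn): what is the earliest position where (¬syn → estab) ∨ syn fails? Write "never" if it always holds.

4

Check (¬syn → estab) ∨ syn at each position in order: 0 ✓, 1 ✓, 2 ✓, 3 ✓.
At position 4 the labels are {}, so (¬syn → estab) ∨ syn is false there. This is the first violation.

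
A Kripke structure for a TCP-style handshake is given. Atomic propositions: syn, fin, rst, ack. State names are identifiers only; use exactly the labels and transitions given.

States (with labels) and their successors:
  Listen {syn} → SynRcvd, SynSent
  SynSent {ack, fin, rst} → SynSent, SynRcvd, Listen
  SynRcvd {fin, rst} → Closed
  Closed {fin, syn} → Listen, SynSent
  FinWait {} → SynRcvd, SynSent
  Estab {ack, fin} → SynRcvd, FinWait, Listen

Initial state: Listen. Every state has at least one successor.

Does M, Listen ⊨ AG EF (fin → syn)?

States satisfying EF (fin → syn): {Listen, SynSent, SynRcvd, Closed, FinWait, Estab}.
States satisfying AG EF (fin → syn): {Listen, SynSent, SynRcvd, Closed, FinWait, Estab}.
Every state reachable from Listen satisfies EF (fin → syn).
Listen ∈ Sat(AG EF (fin → syn)).

Holds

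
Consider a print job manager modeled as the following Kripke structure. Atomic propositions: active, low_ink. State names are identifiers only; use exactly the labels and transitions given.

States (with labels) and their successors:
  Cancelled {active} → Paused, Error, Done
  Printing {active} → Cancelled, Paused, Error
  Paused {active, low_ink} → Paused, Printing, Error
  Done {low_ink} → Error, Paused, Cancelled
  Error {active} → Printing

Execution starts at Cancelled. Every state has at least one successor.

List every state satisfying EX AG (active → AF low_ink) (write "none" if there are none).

none

States satisfying AG (active → AF low_ink): ∅.
States satisfying EX AG (active → AF low_ink): ∅.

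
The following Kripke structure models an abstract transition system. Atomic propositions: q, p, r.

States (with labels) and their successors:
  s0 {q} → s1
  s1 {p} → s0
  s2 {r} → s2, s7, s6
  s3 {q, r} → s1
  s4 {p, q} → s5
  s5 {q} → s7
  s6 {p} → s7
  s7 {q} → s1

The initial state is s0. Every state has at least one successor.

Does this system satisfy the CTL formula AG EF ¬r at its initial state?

Yes

States satisfying EF ¬r: {s0, s1, s2, s3, s4, s5, s6, s7}.
States satisfying AG EF ¬r: {s0, s1, s2, s3, s4, s5, s6, s7}.
Every state reachable from s0 satisfies EF ¬r.
s0 ∈ Sat(AG EF ¬r).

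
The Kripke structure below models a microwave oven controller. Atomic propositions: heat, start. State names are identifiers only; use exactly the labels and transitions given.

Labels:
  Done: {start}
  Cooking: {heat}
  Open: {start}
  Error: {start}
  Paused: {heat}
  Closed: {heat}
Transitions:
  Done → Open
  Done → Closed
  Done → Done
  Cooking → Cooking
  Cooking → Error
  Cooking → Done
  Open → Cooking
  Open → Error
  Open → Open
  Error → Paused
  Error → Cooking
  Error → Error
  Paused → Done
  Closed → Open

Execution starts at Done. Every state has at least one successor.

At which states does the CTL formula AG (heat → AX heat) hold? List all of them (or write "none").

none

States satisfying heat → AX heat: {Done, Open, Error}.
States satisfying AG (heat → AX heat): ∅.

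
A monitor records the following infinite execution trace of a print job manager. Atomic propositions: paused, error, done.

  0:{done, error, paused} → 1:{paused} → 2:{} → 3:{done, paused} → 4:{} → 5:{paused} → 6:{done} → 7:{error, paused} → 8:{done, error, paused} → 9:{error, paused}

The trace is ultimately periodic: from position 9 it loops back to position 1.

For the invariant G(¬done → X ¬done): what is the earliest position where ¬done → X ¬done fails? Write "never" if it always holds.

2

Check ¬done → X ¬done at each position in order: 0 ✓, 1 ✓.
At position 2 the labels are {} and the next position 3 has {done, paused}, so ¬done → X ¬done is false there. This is the first violation.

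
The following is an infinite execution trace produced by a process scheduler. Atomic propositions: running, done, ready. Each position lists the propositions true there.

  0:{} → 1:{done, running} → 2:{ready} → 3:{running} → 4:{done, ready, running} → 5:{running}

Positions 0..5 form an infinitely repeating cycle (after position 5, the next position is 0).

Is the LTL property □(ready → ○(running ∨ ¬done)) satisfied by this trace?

ready → ○(running ∨ ¬done) holds at every position 0..5, and those are all positions ever visited, so □(ready → ○(running ∨ ¬done)) holds.
Positions where ready holds: 2, 4.
Check ○(running ∨ ¬done) at each: 2→ok, 4→ok.

Holds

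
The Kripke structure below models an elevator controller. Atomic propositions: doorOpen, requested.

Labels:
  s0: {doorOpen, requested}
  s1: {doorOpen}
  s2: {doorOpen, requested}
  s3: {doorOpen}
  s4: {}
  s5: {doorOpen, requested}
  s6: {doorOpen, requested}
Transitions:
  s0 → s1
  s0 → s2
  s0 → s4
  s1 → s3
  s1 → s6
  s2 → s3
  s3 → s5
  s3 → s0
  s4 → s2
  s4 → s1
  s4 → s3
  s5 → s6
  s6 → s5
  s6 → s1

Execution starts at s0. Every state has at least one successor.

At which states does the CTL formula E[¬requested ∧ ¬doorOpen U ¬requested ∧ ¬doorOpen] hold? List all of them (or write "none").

{s4}

States satisfying ¬requested ∧ ¬doorOpen: {s4}.
States satisfying E[¬requested ∧ ¬doorOpen U ¬requested ∧ ¬doorOpen]: {s4}.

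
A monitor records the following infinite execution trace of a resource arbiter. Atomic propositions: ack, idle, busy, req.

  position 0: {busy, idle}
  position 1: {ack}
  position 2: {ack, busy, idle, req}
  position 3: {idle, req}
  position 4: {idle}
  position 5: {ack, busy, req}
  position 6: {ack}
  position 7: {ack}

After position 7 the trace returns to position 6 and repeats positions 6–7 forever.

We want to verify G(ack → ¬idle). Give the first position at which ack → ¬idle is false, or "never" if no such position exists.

Check ack → ¬idle at each position in order: 0 ✓, 1 ✓.
At position 2 the labels are {ack, busy, idle, req}, so ack → ¬idle is false there. This is the first violation.

2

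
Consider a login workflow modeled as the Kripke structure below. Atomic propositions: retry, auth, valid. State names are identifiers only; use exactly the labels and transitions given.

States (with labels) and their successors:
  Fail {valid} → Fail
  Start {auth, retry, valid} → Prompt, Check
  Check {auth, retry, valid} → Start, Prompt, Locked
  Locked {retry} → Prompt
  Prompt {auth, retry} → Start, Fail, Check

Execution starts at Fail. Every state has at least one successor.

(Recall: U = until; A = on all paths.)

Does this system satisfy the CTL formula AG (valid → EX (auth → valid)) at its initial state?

States satisfying valid → EX (auth → valid): {Fail, Start, Check, Locked, Prompt}.
States satisfying AG (valid → EX (auth → valid)): {Fail, Start, Check, Locked, Prompt}.
Every state reachable from Fail satisfies valid → EX (auth → valid).
Fail ∈ Sat(AG (valid → EX (auth → valid))).

Satisfied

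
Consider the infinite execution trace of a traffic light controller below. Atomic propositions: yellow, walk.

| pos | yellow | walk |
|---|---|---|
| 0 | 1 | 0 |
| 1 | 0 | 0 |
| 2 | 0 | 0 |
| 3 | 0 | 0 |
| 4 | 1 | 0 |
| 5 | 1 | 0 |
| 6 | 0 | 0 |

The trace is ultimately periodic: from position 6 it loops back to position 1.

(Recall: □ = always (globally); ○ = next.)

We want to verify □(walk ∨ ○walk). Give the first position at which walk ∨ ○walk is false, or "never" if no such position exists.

0

At position 0 the labels are {yellow} and the next position 1 has {}, so walk ∨ ○walk is false there. This is the first violation.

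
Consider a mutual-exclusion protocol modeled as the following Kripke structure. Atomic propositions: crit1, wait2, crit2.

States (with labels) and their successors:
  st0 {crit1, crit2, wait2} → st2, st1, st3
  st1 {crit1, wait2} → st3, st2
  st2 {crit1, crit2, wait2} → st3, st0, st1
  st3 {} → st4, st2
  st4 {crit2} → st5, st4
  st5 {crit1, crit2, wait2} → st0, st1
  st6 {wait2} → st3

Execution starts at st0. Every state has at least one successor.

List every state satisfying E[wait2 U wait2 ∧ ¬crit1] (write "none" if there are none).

States satisfying wait2: {st0, st1, st2, st5, st6}.
States satisfying wait2 ∧ ¬crit1: {st6}.
States satisfying E[wait2 U wait2 ∧ ¬crit1]: {st6}.

{st6}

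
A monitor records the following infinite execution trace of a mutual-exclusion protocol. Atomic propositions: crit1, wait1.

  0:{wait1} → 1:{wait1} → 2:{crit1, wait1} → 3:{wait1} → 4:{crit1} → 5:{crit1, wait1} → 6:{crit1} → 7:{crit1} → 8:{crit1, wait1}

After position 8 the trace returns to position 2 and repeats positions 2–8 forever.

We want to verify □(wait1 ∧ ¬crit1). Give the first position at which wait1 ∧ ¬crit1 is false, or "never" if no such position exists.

Check wait1 ∧ ¬crit1 at each position in order: 0 ✓, 1 ✓.
At position 2 the labels are {crit1, wait1}, so wait1 ∧ ¬crit1 is false there. This is the first violation.

2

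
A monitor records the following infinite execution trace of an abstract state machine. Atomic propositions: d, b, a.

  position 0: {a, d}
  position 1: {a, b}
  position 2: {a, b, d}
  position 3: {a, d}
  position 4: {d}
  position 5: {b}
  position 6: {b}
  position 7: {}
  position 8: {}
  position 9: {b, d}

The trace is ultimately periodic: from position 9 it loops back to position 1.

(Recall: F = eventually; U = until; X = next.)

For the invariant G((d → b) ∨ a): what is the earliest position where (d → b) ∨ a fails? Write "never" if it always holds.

4

Check (d → b) ∨ a at each position in order: 0 ✓, 1 ✓, 2 ✓, 3 ✓.
At position 4 the labels are {d}, so (d → b) ∨ a is false there. This is the first violation.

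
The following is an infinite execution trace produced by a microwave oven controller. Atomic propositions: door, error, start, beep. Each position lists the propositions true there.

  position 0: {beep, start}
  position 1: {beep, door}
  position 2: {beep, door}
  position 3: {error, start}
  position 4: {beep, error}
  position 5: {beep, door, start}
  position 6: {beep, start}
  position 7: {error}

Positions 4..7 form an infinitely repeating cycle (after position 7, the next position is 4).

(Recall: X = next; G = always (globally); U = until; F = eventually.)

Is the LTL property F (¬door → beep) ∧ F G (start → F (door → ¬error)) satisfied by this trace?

Yes

¬door → beep holds at position 0, which is reachable from 0, so F (¬door → beep) holds.
G (start → F (door → ¬error)) holds at position 0, which is reachable from 0, so F G (start → F (door → ¬error)) holds.
At position 0: F (¬door → beep) is true; F G (start → F (door → ¬error)) is true; so F (¬door → beep) ∧ F G (start → F (door → ¬error)) is true.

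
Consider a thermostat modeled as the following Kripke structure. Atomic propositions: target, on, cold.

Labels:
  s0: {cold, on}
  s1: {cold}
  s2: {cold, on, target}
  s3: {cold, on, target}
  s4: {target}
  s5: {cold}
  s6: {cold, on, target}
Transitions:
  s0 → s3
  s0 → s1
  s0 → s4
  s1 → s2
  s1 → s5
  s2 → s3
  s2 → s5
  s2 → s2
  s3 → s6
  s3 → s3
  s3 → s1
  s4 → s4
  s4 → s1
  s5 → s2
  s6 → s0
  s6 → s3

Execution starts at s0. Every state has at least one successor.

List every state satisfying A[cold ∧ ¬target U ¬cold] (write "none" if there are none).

States satisfying cold ∧ ¬target: {s0, s1, s5}.
States satisfying ¬cold: {s4}.
States satisfying A[cold ∧ ¬target U ¬cold]: {s4}.

{s4}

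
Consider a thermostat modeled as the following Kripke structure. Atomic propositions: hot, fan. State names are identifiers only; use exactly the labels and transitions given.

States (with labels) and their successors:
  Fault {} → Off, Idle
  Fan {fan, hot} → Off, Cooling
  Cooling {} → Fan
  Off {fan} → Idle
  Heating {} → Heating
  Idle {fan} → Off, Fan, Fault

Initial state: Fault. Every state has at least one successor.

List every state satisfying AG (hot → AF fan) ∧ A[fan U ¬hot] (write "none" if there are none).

{Fault, Fan, Cooling, Off, Heating, Idle}

States satisfying hot → AF fan: {Fault, Fan, Cooling, Off, Heating, Idle}.
States satisfying AG (hot → AF fan): {Fault, Fan, Cooling, Off, Heating, Idle}.
States satisfying fan: {Fan, Off, Idle}.
States satisfying ¬hot: {Fault, Cooling, Off, Heating, Idle}.
States satisfying A[fan U ¬hot]: {Fault, Fan, Cooling, Off, Heating, Idle}.
States satisfying AG (hot → AF fan) ∧ A[fan U ¬hot]: {Fault, Fan, Cooling, Off, Heating, Idle}.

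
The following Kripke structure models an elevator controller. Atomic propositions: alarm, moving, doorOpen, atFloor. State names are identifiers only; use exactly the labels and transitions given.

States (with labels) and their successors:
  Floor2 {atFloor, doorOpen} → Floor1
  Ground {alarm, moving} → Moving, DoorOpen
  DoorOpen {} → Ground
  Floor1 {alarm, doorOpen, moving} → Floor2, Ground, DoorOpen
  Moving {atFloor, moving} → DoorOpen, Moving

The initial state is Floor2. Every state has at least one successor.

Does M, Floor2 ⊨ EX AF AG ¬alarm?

States satisfying AF AG ¬alarm: ∅.
States satisfying EX AF AG ¬alarm: ∅.
No suitable path/successor from Floor2 witnesses the formula.
Floor2 ∉ Sat(EX AF AG ¬alarm).

No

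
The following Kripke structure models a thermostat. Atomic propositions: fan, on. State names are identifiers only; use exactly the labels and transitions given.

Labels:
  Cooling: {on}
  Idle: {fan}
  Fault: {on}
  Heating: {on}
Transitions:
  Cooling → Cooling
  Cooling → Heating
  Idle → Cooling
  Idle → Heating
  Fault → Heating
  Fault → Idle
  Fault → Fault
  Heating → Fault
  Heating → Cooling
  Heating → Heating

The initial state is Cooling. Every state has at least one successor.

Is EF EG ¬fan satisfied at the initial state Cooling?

Satisfied

States satisfying EG ¬fan: {Cooling, Fault, Heating}.
States satisfying EF EG ¬fan: {Cooling, Idle, Fault, Heating}.
Some path from Cooling reaches a state where EG ¬fan holds.
Cooling ∈ Sat(EF EG ¬fan).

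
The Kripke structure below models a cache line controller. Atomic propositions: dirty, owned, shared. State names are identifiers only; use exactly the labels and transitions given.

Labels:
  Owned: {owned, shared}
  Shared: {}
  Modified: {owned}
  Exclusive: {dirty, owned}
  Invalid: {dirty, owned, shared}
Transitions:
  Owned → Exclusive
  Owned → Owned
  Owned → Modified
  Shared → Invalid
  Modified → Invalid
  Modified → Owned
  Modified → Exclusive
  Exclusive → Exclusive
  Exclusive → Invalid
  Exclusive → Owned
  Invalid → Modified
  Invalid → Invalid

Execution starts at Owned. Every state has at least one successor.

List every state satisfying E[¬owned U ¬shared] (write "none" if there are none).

{Shared, Modified, Exclusive}

States satisfying ¬owned: {Shared}.
States satisfying ¬shared: {Shared, Modified, Exclusive}.
States satisfying E[¬owned U ¬shared]: {Shared, Modified, Exclusive}.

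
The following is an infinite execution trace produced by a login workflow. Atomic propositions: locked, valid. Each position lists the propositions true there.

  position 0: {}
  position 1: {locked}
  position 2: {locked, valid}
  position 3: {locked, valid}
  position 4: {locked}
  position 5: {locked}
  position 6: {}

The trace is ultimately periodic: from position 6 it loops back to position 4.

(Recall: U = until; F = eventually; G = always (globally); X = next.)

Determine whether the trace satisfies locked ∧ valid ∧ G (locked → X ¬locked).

Does not hold

locked → X ¬locked must hold at every position from 0 onward. It fails at position 1, so G (locked → X ¬locked) is false.
Positions where locked holds: 1, 2, 3, 4, 5.
Check X ¬locked at each: 1→fails, 2→fails, 3→fails, 4→fails, 5→ok.
At position 0: locked ∧ valid is false; G (locked → X ¬locked) is false; so locked ∧ valid ∧ G (locked → X ¬locked) is false.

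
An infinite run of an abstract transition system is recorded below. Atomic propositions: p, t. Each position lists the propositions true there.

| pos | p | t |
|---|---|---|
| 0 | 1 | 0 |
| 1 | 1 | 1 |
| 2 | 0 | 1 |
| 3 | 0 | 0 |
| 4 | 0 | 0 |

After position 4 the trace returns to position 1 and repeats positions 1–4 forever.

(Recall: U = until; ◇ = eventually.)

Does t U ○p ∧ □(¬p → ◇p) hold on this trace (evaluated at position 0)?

Walking from position 0: ○p first holds at position 0, and t holds at every earlier position along the way, so t U ○p holds.
¬p → ◇p holds at every position 0..4, and those are all positions ever visited, so □(¬p → ◇p) holds.
Positions where ¬p holds: 2, 3, 4.
Check ◇p at each: 2→ok, 3→ok, 4→ok.
At position 0: t U ○p is true; □(¬p → ◇p) is true; so t U ○p ∧ □(¬p → ◇p) is true.

Satisfied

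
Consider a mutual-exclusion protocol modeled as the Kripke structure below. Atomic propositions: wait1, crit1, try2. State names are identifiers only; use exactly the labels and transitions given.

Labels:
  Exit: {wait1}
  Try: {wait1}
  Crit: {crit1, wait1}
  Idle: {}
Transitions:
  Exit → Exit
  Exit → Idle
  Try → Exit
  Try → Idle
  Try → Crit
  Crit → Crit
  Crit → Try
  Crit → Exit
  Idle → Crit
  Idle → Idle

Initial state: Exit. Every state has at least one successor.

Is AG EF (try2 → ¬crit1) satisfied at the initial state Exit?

Satisfied

States satisfying EF (try2 → ¬crit1): {Exit, Try, Crit, Idle}.
States satisfying AG EF (try2 → ¬crit1): {Exit, Try, Crit, Idle}.
Every state reachable from Exit satisfies EF (try2 → ¬crit1).
Exit ∈ Sat(AG EF (try2 → ¬crit1)).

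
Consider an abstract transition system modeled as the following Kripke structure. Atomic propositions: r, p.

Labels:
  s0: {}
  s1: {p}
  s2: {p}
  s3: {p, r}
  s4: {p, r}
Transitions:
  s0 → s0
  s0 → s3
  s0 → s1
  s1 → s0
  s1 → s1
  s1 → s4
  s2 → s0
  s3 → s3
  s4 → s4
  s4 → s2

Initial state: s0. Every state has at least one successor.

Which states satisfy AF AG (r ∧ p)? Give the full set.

{s3}

States satisfying AG (r ∧ p): {s3}.
States satisfying AF AG (r ∧ p): {s3}.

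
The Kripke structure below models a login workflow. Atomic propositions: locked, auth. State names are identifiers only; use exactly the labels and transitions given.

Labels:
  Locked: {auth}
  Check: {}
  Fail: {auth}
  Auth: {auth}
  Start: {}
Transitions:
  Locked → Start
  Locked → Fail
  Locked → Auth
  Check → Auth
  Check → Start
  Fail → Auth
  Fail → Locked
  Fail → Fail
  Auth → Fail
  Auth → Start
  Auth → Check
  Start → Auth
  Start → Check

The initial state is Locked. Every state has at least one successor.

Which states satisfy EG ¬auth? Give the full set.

States satisfying ¬auth: {Check, Start}.
States satisfying EG ¬auth: {Check, Start}.

{Check, Start}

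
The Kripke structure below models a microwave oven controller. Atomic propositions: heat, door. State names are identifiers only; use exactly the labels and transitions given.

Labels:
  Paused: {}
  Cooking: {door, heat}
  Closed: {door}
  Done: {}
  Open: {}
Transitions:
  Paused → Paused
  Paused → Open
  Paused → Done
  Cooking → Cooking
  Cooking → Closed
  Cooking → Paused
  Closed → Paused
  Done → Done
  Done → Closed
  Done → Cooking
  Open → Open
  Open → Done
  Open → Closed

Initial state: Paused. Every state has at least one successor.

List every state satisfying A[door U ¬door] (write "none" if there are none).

States satisfying door: {Cooking, Closed}.
States satisfying ¬door: {Paused, Done, Open}.
States satisfying A[door U ¬door]: {Paused, Closed, Done, Open}.

{Paused, Closed, Done, Open}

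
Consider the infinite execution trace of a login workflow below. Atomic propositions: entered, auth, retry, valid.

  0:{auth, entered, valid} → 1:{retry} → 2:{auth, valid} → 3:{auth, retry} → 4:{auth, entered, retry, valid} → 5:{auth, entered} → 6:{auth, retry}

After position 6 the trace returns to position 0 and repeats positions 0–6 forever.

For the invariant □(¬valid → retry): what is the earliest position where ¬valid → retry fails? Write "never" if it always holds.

Check ¬valid → retry at each position in order: 0 ✓, 1 ✓, 2 ✓, 3 ✓, 4 ✓.
At position 5 the labels are {auth, entered}, so ¬valid → retry is false there. This is the first violation.

5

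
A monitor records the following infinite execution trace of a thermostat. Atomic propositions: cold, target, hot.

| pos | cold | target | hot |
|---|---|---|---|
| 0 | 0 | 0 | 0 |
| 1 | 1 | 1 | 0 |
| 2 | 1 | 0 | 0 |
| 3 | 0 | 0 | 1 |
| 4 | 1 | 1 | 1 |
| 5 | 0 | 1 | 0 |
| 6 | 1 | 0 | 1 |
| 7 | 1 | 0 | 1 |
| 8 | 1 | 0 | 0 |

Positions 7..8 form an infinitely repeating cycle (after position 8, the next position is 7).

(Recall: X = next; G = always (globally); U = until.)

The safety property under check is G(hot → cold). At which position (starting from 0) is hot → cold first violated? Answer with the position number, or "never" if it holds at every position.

3

Check hot → cold at each position in order: 0 ✓, 1 ✓, 2 ✓.
At position 3 the labels are {hot}, so hot → cold is false there. This is the first violation.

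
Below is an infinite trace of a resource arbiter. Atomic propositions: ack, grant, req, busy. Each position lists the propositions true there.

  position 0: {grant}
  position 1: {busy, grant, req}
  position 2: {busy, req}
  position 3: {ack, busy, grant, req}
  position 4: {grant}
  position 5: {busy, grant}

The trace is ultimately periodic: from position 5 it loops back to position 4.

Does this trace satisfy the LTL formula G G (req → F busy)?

Holds

G (req → F busy) holds at every position 0..5, and those are all positions ever visited, so G G (req → F busy) holds.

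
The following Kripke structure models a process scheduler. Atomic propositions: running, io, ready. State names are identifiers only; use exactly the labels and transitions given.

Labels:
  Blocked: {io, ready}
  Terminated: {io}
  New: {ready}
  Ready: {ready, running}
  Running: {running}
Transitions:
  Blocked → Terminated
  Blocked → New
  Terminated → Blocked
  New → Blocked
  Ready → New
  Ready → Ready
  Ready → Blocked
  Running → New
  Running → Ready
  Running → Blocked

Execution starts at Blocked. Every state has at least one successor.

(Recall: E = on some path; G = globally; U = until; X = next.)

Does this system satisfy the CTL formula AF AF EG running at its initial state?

Violated

States satisfying AF EG running: {Ready, Running}.
States satisfying AF AF EG running: {Ready, Running}.
There is a path from Blocked along which AF EG running never holds.
Blocked ∉ Sat(AF AF EG running).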